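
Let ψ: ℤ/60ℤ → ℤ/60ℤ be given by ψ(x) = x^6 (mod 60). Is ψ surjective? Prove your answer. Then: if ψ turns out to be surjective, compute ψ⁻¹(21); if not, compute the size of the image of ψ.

12

ψ(2): Repeated squaring mod 60: 2^1 ≡ 2, 2^2 ≡ 2² = 4, 2^4 ≡ 4² = 16. Since 6 = 4 + 2, 2^6 ≡ 16·4: 16·4 = 64 ≡ 4. So 2^6 ≡ 4 (mod 60).
ψ(8): Repeated squaring mod 60: 8^1 ≡ 8, 8^2 ≡ 8² = 64 ≡ 4, 8^4 ≡ 4² = 16. Since 6 = 4 + 2, 8^6 ≡ 16·4: 16·4 = 64 ≡ 4. So 8^6 ≡ 4 (mod 60).
So ψ(2) = ψ(8) = 4 while 2 ≠ 8, thus ψ is not injective.
A non-injective map from the 60-element set ℤ/60ℤ to itself takes at most 59 distinct values, so it cannot be surjective. Therefore ψ is not surjective.
Since ψ is not surjective, we determine |image(ψ)|. Computing x^6 mod 60 for each x (by repeated squaring, reducing mod 60 at every step), the values ψ(0), ψ(1), …, ψ(59) are: 0, 1, 4, 9, 16, 25, 36, 49, 4, 21, 40, 1, 24, 49, 16, 45, 16, 49, 24, 1, 40, 21, 4, 49, 36, 25, 16, 9, 4, 1, 0, 1, 4, 9, 16, 25, 36, 49, 4, 21, 40, 1, 24, 49, 16, 45, 16, 49, 24, 1, 40, 21, 4, 49, 36, 25, 16, 9, 4, 1.
The distinct values are {0, 1, 4, 9, 16, 21, 24, 25, 36, 40, 45, 49}; there are 12 of them.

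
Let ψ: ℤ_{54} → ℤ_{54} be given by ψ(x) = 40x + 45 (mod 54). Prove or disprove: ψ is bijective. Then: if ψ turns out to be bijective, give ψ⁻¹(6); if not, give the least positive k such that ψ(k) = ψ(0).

We have gcd(40, 54) = 2 > 1. Taking x_1 = 0 and x_2 = 27: ψ(0) = 45 and ψ(27) = 40·27 + 45 = 1125 ≡ 45 (mod 54).
So ψ(0) = ψ(27) while 0 ≠ 27, so ψ is not injective, hence not bijective.
Since ψ is not bijective, we find the least positive k with ψ(k) = ψ(0): this means 40k ≡ 0 (mod 54), i.e. 54 ∣ 40k. Since gcd(40, 54) = 2, dividing through by 2 this holds exactly when 27 ∣ 20k, and as gcd(20, 27) = 1, exactly when 27 ∣ k.
The smallest positive such k is 27.

27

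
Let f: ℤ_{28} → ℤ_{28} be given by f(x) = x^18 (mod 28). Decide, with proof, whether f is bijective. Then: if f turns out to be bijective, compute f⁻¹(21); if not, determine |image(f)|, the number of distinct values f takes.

f(1) = 1^18 = 1.
f(3): Repeated squaring mod 28: 3^1 ≡ 3, 3^2 ≡ 3² = 9, 3^4 ≡ 9² = 81 ≡ 25, 3^8 ≡ 25² = 625 ≡ 9, 3^16 ≡ 9² = 81 ≡ 25. Since 18 = 16 + 2, 3^18 ≡ 25·9: 25·9 = 225 ≡ 1. So 3^18 ≡ 1 (mod 28).
So f(1) = f(3) = 1 while 1 ≠ 3, so f is not injective, hence not bijective.
Since f is not bijective, we determine |image(f)|. Computing x^18 mod 28 for each x (by repeated squaring, reducing mod 28 at every step), the values f(0), f(1), …, f(27) are: 0, 1, 8, 1, 8, 1, 8, 21, 8, 1, 8, 1, 8, 1, 0, 1, 8, 1, 8, 1, 8, 21, 8, 1, 8, 1, 8, 1.
The distinct values are {0, 1, 8, 21}; there are 4 of them.

4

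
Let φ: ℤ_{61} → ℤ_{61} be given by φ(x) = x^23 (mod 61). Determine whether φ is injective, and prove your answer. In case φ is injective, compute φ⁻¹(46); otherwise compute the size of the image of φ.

19

Since 61 is prime, the nonzero elements of ℤ_{61} form a cyclic group of order 60.
As gcd(23, 60) = 1, raising to the 23rd power is a bijection on this group: if a^23 ≡ b^23 then (ab^{−1})^23 = 1, and the only element of order dividing gcd(23, 60) = 1 is 1, so a = b.
With φ(0) = 0 this makes φ injective on all of ℤ_{61}, hence bijective (finite equal-size domain and codomain). In particular φ is injective.
Since φ is injective, we find the preimage of 46. The inverse of x ↦ x^23 on (ℤ_{61})^× is x ↦ x^47, because 23·47 = 1081 = 18·60 + 1 ≡ 1 (mod 60) and x^{60} = 1 for x ≠ 0 (Fermat). So φ⁻¹(46) = 46^47 mod 61.
Repeated squaring mod 61: 46^1 ≡ 46, 46^2 ≡ 46² = 2116 ≡ 42, 46^4 ≡ 42² = 1764 ≡ 56, 46^8 ≡ 56² = 3136 ≡ 25, 46^16 ≡ 25² = 625 ≡ 15, 46^32 ≡ 15² = 225 ≡ 42. Since 47 = 32 + 8 + 4 + 2 + 1, 46^47 ≡ 42·25·56·42·46: 42·25 = 1050 ≡ 13, then 13·56 = 728 ≡ 57, then 57·42 = 2394 ≡ 15, then 15·46 = 690 ≡ 19. So 46^47 ≡ 19 (mod 61).
Hence φ⁻¹(46) = 19.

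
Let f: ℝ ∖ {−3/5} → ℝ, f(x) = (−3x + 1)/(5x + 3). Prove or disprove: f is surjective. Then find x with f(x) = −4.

-13/17

If f(x) = −3/5, cross-multiplying gives 5(−3x + 1) = −3(5x + 3), which simplifies to 5 = −9 — false.  So −3/5 has no preimage and f is not surjective.
Solving f(x) = −4: cross-multiplying gives −3x + 1 = −4(5x + 3), which rearranges to 17x = −13, so x = −13/17.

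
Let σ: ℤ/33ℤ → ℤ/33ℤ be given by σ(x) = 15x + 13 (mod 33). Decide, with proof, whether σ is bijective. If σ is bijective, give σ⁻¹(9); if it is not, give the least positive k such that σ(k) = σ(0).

11

Recall that σ is injective if σ(u) = σ(v) implies u = v.
We have gcd(15, 33) = 3 > 1. Taking u = 0 and v = 11: σ(0) = 13 and σ(11) = 15·11 + 13 = 178 ≡ 13 (mod 33).
So σ(0) = σ(11) while 0 ≠ 11, hence σ is not injective, hence not bijective.
Since σ is not bijective, we find the least positive k with σ(k) = σ(0): this means 15k ≡ 0 (mod 33), i.e. 33 ∣ 15k. Since gcd(15, 33) = 3, dividing through by 3 this holds exactly when 11 ∣ 5k, and as gcd(5, 11) = 1, exactly when 11 ∣ k.
The smallest positive such k is 11.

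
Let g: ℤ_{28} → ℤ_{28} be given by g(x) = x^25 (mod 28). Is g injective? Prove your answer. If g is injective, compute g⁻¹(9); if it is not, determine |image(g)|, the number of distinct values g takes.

g(0) = 0^25 = 0.
g(14): Repeated squaring mod 28: 14^1 ≡ 14, 14^2 ≡ 14² = 196 ≡ 0, 14^4 ≡ 0² = 0, 14^8 ≡ 0² = 0, 14^16 ≡ 0² = 0. Since 25 = 16 + 8 + 1, 14^25 ≡ 0·0·14: 0·0 = 0, then 0·14 = 0. So 14^25 ≡ 0 (mod 28).
So g(0) = g(14) = 0 while 0 ≠ 14, so g is not injective.
Since g is not injective, we determine |image(g)|. Computing x^25 mod 28 for each x (by repeated squaring, reducing mod 28 at every step), the values g(0), g(1), …, g(27) are: 0, 1, 16, 3, 4, 5, 20, 7, 8, 9, 24, 11, 12, 13, 0, 15, 16, 17, 4, 19, 20, 21, 8, 23, 24, 25, 12, 27.
The distinct values are {0, 1, 3, 4, 5, 7, 8, 9, 11, 12, 13, 15, 16, 17, 19, 20, 21, 23, 24, 25, 27}; there are 21 of them.

21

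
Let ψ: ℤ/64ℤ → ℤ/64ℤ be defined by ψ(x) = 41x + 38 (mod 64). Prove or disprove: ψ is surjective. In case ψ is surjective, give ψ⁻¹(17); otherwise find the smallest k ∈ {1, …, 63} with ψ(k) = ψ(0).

Since gcd(41, 64) = 1, 41 is invertible modulo 64. Euclid's algorithm: 64 = 1·41 + 23, 41 = 1·23 + 18, 23 = 1·18 + 5, 18 = 3·5 + 3, 5 = 1·3 + 2, 3 = 1·2 + 1; back-substituting gives 1 = 25·41 − 16·64, so 41⁻¹ ≡ 25 (mod 64).
Then y ↦ 25(y − 38) is a two-sided inverse to ψ, so every y ∈ ℤ/64ℤ has a preimage.
Thus ψ is surjective.
Since ψ is surjective, we find ψ⁻¹(17): we need 41x ≡ 17 − 38 ≡ 43 (mod 64). Using 41⁻¹ = 25: x ≡ 25·43 = 1075 = 16·64 + 51, so x = 51.
Check: ψ(51) = 41·51 + 38 = 2129 = 33·64 + 17 ≡ 17 (mod 64).

51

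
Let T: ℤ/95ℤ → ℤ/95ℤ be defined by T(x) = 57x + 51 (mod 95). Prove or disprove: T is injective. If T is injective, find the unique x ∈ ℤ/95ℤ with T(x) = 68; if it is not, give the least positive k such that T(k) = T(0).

5

We have gcd(57, 95) = 19 > 1. Taking a = 0 and b = 5: T(0) = 51 and T(5) = 57·5 + 51 = 336 ≡ 51 (mod 95).
So T(0) = T(5) while 0 ≠ 5, therefore T is not injective.
Since T is not injective, we find the least positive k with T(k) = T(0): this means 57k ≡ 0 (mod 95), i.e. 95 ∣ 57k. Since gcd(57, 95) = 19, dividing through by 19 this holds exactly when 5 ∣ 3k, and as gcd(3, 5) = 1, exactly when 5 ∣ k.
The smallest positive such k is 5.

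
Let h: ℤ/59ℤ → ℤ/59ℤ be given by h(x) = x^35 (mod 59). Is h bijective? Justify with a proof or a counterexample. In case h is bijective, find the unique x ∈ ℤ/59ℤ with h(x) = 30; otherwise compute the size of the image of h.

Since 59 is prime, the nonzero elements of ℤ/59ℤ form a cyclic group of order 58.
As gcd(35, 58) = 1, raising to the 35th power is a bijection on this group: if s^35 ≡ t^35 then (st^{−1})^35 = 1, and the only element of order dividing gcd(35, 58) = 1 is 1, so s = t.
With h(0) = 0 this makes h injective on all of ℤ/59ℤ, hence bijective (finite equal-size domain and codomain). In particular h is bijective.
Since h is bijective, we find the preimage of 30. The inverse of x ↦ x^35 on (ℤ/59ℤ)^× is x ↦ x^5, because 35·5 = 175 = 3·58 + 1 ≡ 1 (mod 58) and x^{58} = 1 for x ≠ 0 (Fermat). So h⁻¹(30) = 30^5 mod 59.
Repeated squaring mod 59: 30^1 ≡ 30, 30^2 ≡ 30² = 900 ≡ 15, 30^4 ≡ 15² = 225 ≡ 48. Since 5 = 4 + 1, 30^5 ≡ 48·30: 48·30 = 1440 ≡ 24. So 30^5 ≡ 24 (mod 59).
Hence h⁻¹(30) = 24.

24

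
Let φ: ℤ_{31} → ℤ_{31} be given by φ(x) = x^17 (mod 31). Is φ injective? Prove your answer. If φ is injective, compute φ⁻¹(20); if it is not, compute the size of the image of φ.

19

Since 31 is prime, the nonzero elements of ℤ_{31} form a cyclic group of order 30.
As gcd(17, 30) = 1, raising to the 17th power is a bijection on this group: if u^17 ≡ v^17 then (uv^{−1})^17 = 1, and the only element of order dividing gcd(17, 30) = 1 is 1, so u = v.
With φ(0) = 0 this makes φ injective on all of ℤ_{31}, hence bijective (finite equal-size domain and codomain). In particular φ is injective.
Since φ is injective, we find the preimage of 20. The inverse of x ↦ x^17 on (ℤ_{31})^× is x ↦ x^23, because 17·23 = 391 = 13·30 + 1 ≡ 1 (mod 30) and x^{30} = 1 for x ≠ 0 (Fermat). So φ⁻¹(20) = 20^23 mod 31.
Repeated squaring mod 31: 20^1 ≡ 20, 20^2 ≡ 20² = 400 ≡ 28, 20^4 ≡ 28² = 784 ≡ 9, 20^8 ≡ 9² = 81 ≡ 19, 20^16 ≡ 19² = 361 ≡ 20. Since 23 = 16 + 4 + 2 + 1, 20^23 ≡ 20·9·28·20: 20·9 = 180 ≡ 25, then 25·28 = 700 ≡ 18, then 18·20 = 360 ≡ 19. So 20^23 ≡ 19 (mod 31).
Hence φ⁻¹(20) = 19.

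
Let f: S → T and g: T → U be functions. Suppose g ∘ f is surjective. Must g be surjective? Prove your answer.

Let c ∈ U. Since g ∘ f is surjective, some a ∈ S has g(f(a)) = c. Then b = f(a) ∈ T satisfies g(b) = c. So g is surjective.

surjective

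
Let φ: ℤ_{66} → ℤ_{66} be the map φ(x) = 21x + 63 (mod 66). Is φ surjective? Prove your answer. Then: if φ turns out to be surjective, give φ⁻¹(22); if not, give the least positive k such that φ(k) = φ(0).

22

Recall: surjectivity means every element of the codomain has a preimage under φ.
Since gcd(21, 66) = 3, we have 21x ≡ 0 (mod 3) for all x, so φ(x) ≡ 0 (mod 3).
But 1 ≢ 0 (mod 3), so 1 ∈ ℤ_{66} has no preimage. Therefore φ is not surjective.
Since φ is not surjective, we find the least positive k with φ(k) = φ(0): this means 21k ≡ 0 (mod 66), i.e. 66 ∣ 21k. Since gcd(21, 66) = 3, dividing through by 3 this holds exactly when 22 ∣ 7k, and as gcd(7, 22) = 1, exactly when 22 ∣ k.
The smallest positive such k is 22.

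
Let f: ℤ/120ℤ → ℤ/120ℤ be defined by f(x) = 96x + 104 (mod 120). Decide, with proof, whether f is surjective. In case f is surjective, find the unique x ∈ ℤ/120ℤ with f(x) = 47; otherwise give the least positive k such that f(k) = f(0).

Recall: surjectivity means every element of the codomain has a preimage under f.
Since gcd(96, 120) = 24, we have 96x ≡ 0 (mod 24) for all x, so f(x) ≡ 8 (mod 24).
But 0 ≢ 8 (mod 24), so 0 ∈ ℤ/120ℤ has no preimage. Therefore f is not surjective.
Since f is not surjective, we find the least positive k with f(k) = f(0): this means 96k ≡ 0 (mod 120), i.e. 120 ∣ 96k. Since gcd(96, 120) = 24, dividing through by 24 this holds exactly when 5 ∣ 4k, and as gcd(4, 5) = 1, exactly when 5 ∣ k.
The smallest positive such k is 5.

5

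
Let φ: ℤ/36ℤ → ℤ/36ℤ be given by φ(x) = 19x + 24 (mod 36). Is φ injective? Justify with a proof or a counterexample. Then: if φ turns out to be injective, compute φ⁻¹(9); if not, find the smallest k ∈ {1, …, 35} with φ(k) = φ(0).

Recall: φ is injective if φ(u) = φ(v) implies u = v.
If φ(u) = φ(v), then 19u ≡ 19v (mod 36). Because gcd(19, 36) = 1, we may cancel 19 to get u ≡ v (mod 36).
So φ is injective.
We now compute 19⁻¹ mod 36 explicitly. Euclid's algorithm: 36 = 1·19 + 17, 19 = 1·17 + 2, 17 = 8·2 + 1; back-substituting gives 1 = 19·19 − 10·36, so 19⁻¹ ≡ 19 (mod 36).
Since φ is injective, we compute φ⁻¹(9): solve 19x + 24 ≡ 9 (mod 36), i.e. 19x ≡ 21 (mod 36).
Multiplying by 19⁻¹ = 19 gives x ≡ 19·21 = 399 = 11·36 + 3 ≡ 3 (mod 36).
Check: φ(3) = 19·3 + 24 = 81 = 2·36 + 9 ≡ 9 (mod 36).

3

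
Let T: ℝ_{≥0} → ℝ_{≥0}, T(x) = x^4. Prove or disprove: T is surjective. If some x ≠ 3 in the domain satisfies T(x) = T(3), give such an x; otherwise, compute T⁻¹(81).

For any y ∈ ℝ_{≥0}, x = y^{1/4} ∈ ℝ_{≥0} gives T(x) = y, so T is surjective.
Since x ↦ x^4 is strictly increasing on ℝ_{≥0}, it is injective there, so no x ≠ 3 in the domain has T(x) = T(3). We therefore compute T⁻¹(81) = 81^{1/4} = 3 (indeed 3^4 = 81).

3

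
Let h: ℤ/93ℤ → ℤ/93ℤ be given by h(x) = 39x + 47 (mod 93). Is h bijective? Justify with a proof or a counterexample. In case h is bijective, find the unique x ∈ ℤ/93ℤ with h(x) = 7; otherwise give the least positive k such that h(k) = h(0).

By definition, h is injective when h(s) = h(t) forces s = t.
We have gcd(39, 93) = 3 > 1. Taking s = 0 and t = 31: h(0) = 47 and h(31) = 39·31 + 47 = 1256 ≡ 47 (mod 93).
So h(0) = h(31) while 0 ≠ 31, hence h is not injective, hence not bijective.
Since h is not bijective, we find the least positive k with h(k) = h(0): this means 39k ≡ 0 (mod 93), i.e. 93 ∣ 39k. Since gcd(39, 93) = 3, dividing through by 3 this holds exactly when 31 ∣ 13k, and as gcd(13, 31) = 1, exactly when 31 ∣ k.
The smallest positive such k is 31.

31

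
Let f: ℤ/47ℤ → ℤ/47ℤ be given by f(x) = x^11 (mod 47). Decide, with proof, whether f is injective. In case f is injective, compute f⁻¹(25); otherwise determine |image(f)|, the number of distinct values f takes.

Since 47 is prime, the nonzero elements of ℤ/47ℤ form a cyclic group of order 46.
As gcd(11, 46) = 1, raising to the 11th power is a bijection on this group: if u^11 ≡ v^11 then (uv^{−1})^11 = 1, and the only element of order dividing gcd(11, 46) = 1 is 1, so u = v.
With f(0) = 0 this makes f injective on all of ℤ/47ℤ, hence bijective (finite equal-size domain and codomain). In particular f is injective.
Since f is injective, we find the preimage of 25. The inverse of x ↦ x^11 on (ℤ/47ℤ)^× is x ↦ x^21, because 11·21 = 231 = 5·46 + 1 ≡ 1 (mod 46) and x^{46} = 1 for x ≠ 0 (Fermat). So f⁻¹(25) = 25^21 mod 47.
Repeated squaring mod 47: 25^1 ≡ 25, 25^2 ≡ 25² = 625 ≡ 14, 25^4 ≡ 14² = 196 ≡ 8, 25^8 ≡ 8² = 64 ≡ 17, 25^16 ≡ 17² = 289 ≡ 7. Since 21 = 16 + 4 + 1, 25^21 ≡ 7·8·25: 7·8 = 56 ≡ 9, then 9·25 = 225 ≡ 37. So 25^21 ≡ 37 (mod 47).
Hence f⁻¹(25) = 37.

37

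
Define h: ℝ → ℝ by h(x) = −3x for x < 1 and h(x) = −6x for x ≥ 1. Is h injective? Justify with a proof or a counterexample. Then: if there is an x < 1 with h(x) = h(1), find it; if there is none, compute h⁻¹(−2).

2/3

Both pieces are strictly decreasing (slopes −3 and −6), so each is injective on its own interval.
The left piece maps (−∞, 1) onto (−3, ∞); the right piece maps [1, ∞) onto (−∞, −6].
These images are disjoint, so no value is attained by both pieces. So h is injective.
Because the two images are disjoint, no x < 1 has h(x) = h(1), so we compute h⁻¹(−2): −2 lies in (−3, ∞), so solve −3x = −2: x = (−2 − 0)/(−3) = 2/3.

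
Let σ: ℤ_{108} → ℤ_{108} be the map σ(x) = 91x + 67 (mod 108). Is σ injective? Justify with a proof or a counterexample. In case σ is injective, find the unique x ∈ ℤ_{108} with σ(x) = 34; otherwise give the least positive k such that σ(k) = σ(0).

If σ(u) = σ(v), then 91u ≡ 91v (mod 108). Because gcd(91, 108) = 1, we may cancel 91 to get u ≡ v (mod 108).
Hence σ is injective.
We now compute 91⁻¹ mod 108 explicitly. Euclid's algorithm: 108 = 1·91 + 17, 91 = 5·17 + 6, 17 = 2·6 + 5, 6 = 1·5 + 1; back-substituting gives 1 = 19·91 − 16·108, so 91⁻¹ ≡ 19 (mod 108).
Since σ is injective, we compute σ⁻¹(34): solve 91x + 67 ≡ 34 (mod 108), i.e. 91x ≡ 75 (mod 108).
Multiplying by 91⁻¹ = 19 gives x ≡ 19·75 = 1425 = 13·108 + 21 ≡ 21 (mod 108).
Check: σ(21) = 91·21 + 67 = 1978 = 18·108 + 34 ≡ 34 (mod 108).

21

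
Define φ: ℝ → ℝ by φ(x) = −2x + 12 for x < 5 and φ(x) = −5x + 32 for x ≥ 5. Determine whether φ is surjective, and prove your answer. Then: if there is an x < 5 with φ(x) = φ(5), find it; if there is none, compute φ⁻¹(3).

5/2

Both pieces are strictly decreasing (slopes −2 and −5), so each is injective on its own interval.
The left piece maps (−∞, 5) onto (2, ∞); the right piece maps [5, ∞) onto (−∞, 7].
The union (2, ∞) ∪ (−∞, 7] covers ℝ, so φ is surjective.
For the follow-up: the images overlap, so an x < 5 with φ(x) = φ(5) exists. φ(5) = 7; solving −2x + 12 = 7 for x < 5 gives x = (7 − 12)/(−2) = 5/2.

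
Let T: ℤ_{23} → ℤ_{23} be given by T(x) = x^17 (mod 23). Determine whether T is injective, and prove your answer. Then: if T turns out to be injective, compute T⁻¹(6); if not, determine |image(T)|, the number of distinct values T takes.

13

Since 23 is prime, the nonzero elements of ℤ_{23} form a cyclic group of order 22.
As gcd(17, 22) = 1, raising to the 17th power is a bijection on this group: if x_1^17 ≡ x_2^17 then (x_1x_2^{−1})^17 = 1, and the only element of order dividing gcd(17, 22) = 1 is 1, so x_1 = x_2.
With T(0) = 0 this makes T injective on all of ℤ_{23}, hence bijective (finite equal-size domain and codomain). In particular T is injective.
Since T is injective, we find the preimage of 6. The inverse of x ↦ x^17 on (ℤ_{23})^× is x ↦ x^13, because 17·13 = 221 = 10·22 + 1 ≡ 1 (mod 22) and x^{22} = 1 for x ≠ 0 (Fermat). So T⁻¹(6) = 6^13 mod 23.
Repeated squaring mod 23: 6^1 ≡ 6, 6^2 ≡ 6² = 36 ≡ 13, 6^4 ≡ 13² = 169 ≡ 8, 6^8 ≡ 8² = 64 ≡ 18. Since 13 = 8 + 4 + 1, 6^13 ≡ 18·8·6: 18·8 = 144 ≡ 6, then 6·6 = 36 ≡ 13. So 6^13 ≡ 13 (mod 23).
Hence T⁻¹(6) = 13.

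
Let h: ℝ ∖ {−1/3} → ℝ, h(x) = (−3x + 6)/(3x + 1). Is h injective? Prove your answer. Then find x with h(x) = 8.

Suppose h(u) = h(v). Cross-multiplying: (−3u + 6)(3v + 1) = (−3v + 6)(3u + 1).
Expanding both sides and cancelling the symmetric terms leaves −21·(u − v) = 0. Since −21 ≠ 0, u = v. Thus h is injective.
Solving h(x) = 8: cross-multiplying gives −3x + 6 = 8(3x + 1), which rearranges to −27x = 2, so x = −2/27.

-2/27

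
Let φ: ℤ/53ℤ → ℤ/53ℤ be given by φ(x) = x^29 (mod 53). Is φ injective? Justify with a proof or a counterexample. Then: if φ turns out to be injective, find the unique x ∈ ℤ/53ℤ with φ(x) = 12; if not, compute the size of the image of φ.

14

Since 53 is prime, the nonzero elements of ℤ/53ℤ form a cyclic group of order 52.
As gcd(29, 52) = 1, raising to the 29th power is a bijection on this group: if u^29 ≡ v^29 then (uv^{−1})^29 = 1, and the only element of order dividing gcd(29, 52) = 1 is 1, so u = v.
With φ(0) = 0 this makes φ injective on all of ℤ/53ℤ, hence bijective (finite equal-size domain and codomain). In particular φ is injective.
Since φ is injective, we find the preimage of 12. The inverse of x ↦ x^29 on (ℤ/53ℤ)^× is x ↦ x^9, because 29·9 = 261 = 5·52 + 1 ≡ 1 (mod 52) and x^{52} = 1 for x ≠ 0 (Fermat). So φ⁻¹(12) = 12^9 mod 53.
Repeated squaring mod 53: 12^1 ≡ 12, 12^2 ≡ 12² = 144 ≡ 38, 12^4 ≡ 38² = 1444 ≡ 13, 12^8 ≡ 13² = 169 ≡ 10. Since 9 = 8 + 1, 12^9 ≡ 10·12: 10·12 = 120 ≡ 14. So 12^9 ≡ 14 (mod 53).
Hence φ⁻¹(12) = 14.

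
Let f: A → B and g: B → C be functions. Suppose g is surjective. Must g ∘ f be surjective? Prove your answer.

No. Take A = {0}, B = C = {0, 1, 2, 3, 4}, f(0) = 0, and g = identity (surjective).
Then (g ∘ f)(0) = 0, and 4 ∈ C has no preimage under g ∘ f, so g ∘ f is not surjective.

not surjective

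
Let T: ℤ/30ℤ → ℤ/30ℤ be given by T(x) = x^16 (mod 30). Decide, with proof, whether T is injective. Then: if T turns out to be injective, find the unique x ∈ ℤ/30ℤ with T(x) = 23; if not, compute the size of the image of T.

8

T(2): Repeated squaring mod 30: 2^1 ≡ 2, 2^2 ≡ 2² = 4, 2^4 ≡ 4² = 16, 2^8 ≡ 16² = 256 ≡ 16, 2^16 ≡ 16² = 256 ≡ 16. So 2^16 ≡ 16 (mod 30).
T(4): Repeated squaring mod 30: 4^1 ≡ 4, 4^2 ≡ 4² = 16, 4^4 ≡ 16² = 256 ≡ 16, 4^8 ≡ 16² = 256 ≡ 16, 4^16 ≡ 16² = 256 ≡ 16. So 4^16 ≡ 16 (mod 30).
So T(2) = T(4) = 16 while 2 ≠ 4, hence T is not injective.
Since T is not injective, we determine |image(T)|. Computing x^16 mod 30 for each x (by repeated squaring, reducing mod 30 at every step), the values T(0), T(1), …, T(29) are: 0, 1, 16, 21, 16, 25, 6, 1, 16, 21, 10, 1, 6, 1, 16, 15, 16, 1, 6, 1, 10, 21, 16, 1, 6, 25, 16, 21, 16, 1.
The distinct values are {0, 1, 6, 10, 15, 16, 21, 25}; there are 8 of them.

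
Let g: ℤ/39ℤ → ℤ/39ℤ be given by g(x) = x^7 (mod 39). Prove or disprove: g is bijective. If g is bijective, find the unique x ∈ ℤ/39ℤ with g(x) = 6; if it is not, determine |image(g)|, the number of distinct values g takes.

Computing x^7 mod 39 for each x (by repeated squaring, reducing mod 39 at every step), the values g(0), g(1), …, g(38) are: 0, 1, 11, 3, 4, 8, 33, 19, 5, 9, 10, 2, 12, 13, 14, 24, 16, 17, 21, 7, 32, 18, 22, 23, 15, 25, 26, 27, 37, 29, 30, 34, 20, 6, 31, 35, 36, 28, 38.
Every element of ℤ/39ℤ appears exactly once in this list, so g is a bijection, and in particular bijective.
Since g is bijective, we read off the preimage of 6 from the same table: g(33) = 6, so g⁻¹(6) = 33.

33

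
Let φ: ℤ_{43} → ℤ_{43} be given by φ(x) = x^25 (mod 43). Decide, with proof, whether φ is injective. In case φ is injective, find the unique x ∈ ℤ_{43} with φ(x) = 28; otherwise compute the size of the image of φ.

Since 43 is prime, the nonzero elements of ℤ_{43} form a cyclic group of order 42.
As gcd(25, 42) = 1, raising to the 25th power is a bijection on this group: if s^25 ≡ t^25 then (st^{−1})^25 = 1, and the only element of order dividing gcd(25, 42) = 1 is 1, so s = t.
With φ(0) = 0 this makes φ injective on all of ℤ_{43}, hence bijective (finite equal-size domain and codomain). In particular φ is injective.
Since φ is injective, we find the preimage of 28. The inverse of x ↦ x^25 on (ℤ_{43})^× is x ↦ x^37, because 25·37 = 925 = 22·42 + 1 ≡ 1 (mod 42) and x^{42} = 1 for x ≠ 0 (Fermat). So φ⁻¹(28) = 28^37 mod 43.
Repeated squaring mod 43: 28^1 ≡ 28, 28^2 ≡ 28² = 784 ≡ 10, 28^4 ≡ 10² = 100 ≡ 14, 28^8 ≡ 14² = 196 ≡ 24, 28^16 ≡ 24² = 576 ≡ 17, 28^32 ≡ 17² = 289 ≡ 31. Since 37 = 32 + 4 + 1, 28^37 ≡ 31·14·28: 31·14 = 434 ≡ 4, then 4·28 = 112 ≡ 26. So 28^37 ≡ 26 (mod 43).
Hence φ⁻¹(28) = 26.

26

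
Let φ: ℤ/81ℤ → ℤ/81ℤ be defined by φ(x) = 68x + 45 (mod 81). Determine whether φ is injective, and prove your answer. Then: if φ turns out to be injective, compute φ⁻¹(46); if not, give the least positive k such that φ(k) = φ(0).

Recall: φ is injective when φ(s) = φ(t) forces s = t.
If φ(s) = φ(t), then 68s ≡ 68t (mod 81). Because gcd(68, 81) = 1, we may cancel 68 to get s ≡ t (mod 81).
Therefore φ is injective.
We now compute 68⁻¹ mod 81 explicitly. Euclid's algorithm: 81 = 1·68 + 13, 68 = 5·13 + 3, 13 = 4·3 + 1; back-substituting gives 1 = 56·68 − 47·81, so 68⁻¹ ≡ 56 (mod 81).
Since φ is injective, we find φ⁻¹(46): we need 68x ≡ 46 − 45 ≡ 1 (mod 81). Using 68⁻¹ = 56: x ≡ 56·1 = 56, so x = 56.
Check: φ(56) = 68·56 + 45 = 3853 = 47·81 + 46 ≡ 46 (mod 81).

56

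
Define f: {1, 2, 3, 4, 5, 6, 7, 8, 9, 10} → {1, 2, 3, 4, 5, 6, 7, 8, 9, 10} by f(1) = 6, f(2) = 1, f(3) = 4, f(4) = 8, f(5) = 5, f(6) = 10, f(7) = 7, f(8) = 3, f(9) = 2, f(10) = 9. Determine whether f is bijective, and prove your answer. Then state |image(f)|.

10

The values 6, 1, 4, 8, 5, 10, 7, 3, 2, 9 are a permutation of {1, 2, 3, 4, 5, 6, 7, 8, 9, 10}: each element appears exactly once.
So f is injective and surjective, hence bijective.
The image of f is {1, 2, 3, 4, 5, 6, 7, 8, 9, 10}, which has 10 elements.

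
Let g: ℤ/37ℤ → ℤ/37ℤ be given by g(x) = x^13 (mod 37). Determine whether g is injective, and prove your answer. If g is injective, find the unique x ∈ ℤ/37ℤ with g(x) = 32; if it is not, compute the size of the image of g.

Since 37 is prime, the nonzero elements of ℤ/37ℤ form a cyclic group of order 36.
As gcd(13, 36) = 1, raising to the 13th power is a bijection on this group: if s^13 ≡ t^13 then (st^{−1})^13 = 1, and the only element of order dividing gcd(13, 36) = 1 is 1, so s = t.
With g(0) = 0 this makes g injective on all of ℤ/37ℤ, hence bijective (finite equal-size domain and codomain). In particular g is injective.
Since g is injective, we find the preimage of 32. The inverse of x ↦ x^13 on (ℤ/37ℤ)^× is x ↦ x^25, because 13·25 = 325 = 9·36 + 1 ≡ 1 (mod 36) and x^{36} = 1 for x ≠ 0 (Fermat). So g⁻¹(32) = 32^25 mod 37.
Repeated squaring mod 37: 32^1 ≡ 32, 32^2 ≡ 32² = 1024 ≡ 25, 32^4 ≡ 25² = 625 ≡ 33, 32^8 ≡ 33² = 1089 ≡ 16, 32^16 ≡ 16² = 256 ≡ 34. Since 25 = 16 + 8 + 1, 32^25 ≡ 34·16·32: 34·16 = 544 ≡ 26, then 26·32 = 832 ≡ 18. So 32^25 ≡ 18 (mod 37).
Hence g⁻¹(32) = 18.

18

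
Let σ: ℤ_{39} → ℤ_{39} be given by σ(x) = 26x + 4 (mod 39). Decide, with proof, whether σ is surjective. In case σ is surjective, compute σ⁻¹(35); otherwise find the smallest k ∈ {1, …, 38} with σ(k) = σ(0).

3

Since gcd(26, 39) = 13, we have 26x ≡ 0 (mod 13) for all x, so σ(x) ≡ 4 (mod 13).
But 0 ≢ 4 (mod 13), so 0 ∈ ℤ_{39} has no preimage. So σ is not surjective.
Since σ is not surjective, we find the least positive k with σ(k) = σ(0): this means 26k ≡ 0 (mod 39), i.e. 39 ∣ 26k. Since gcd(26, 39) = 13, dividing through by 13 this holds exactly when 3 ∣ 2k, and as gcd(2, 3) = 1, exactly when 3 ∣ k.
The smallest positive such k is 3.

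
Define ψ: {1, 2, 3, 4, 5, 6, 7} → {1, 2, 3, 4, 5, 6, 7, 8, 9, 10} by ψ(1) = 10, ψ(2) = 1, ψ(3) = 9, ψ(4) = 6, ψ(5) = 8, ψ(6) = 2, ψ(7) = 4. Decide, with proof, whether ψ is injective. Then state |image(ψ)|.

The values ψ(1), …, ψ(7) are 10, 1, 9, 6, 8, 2, 4 — all distinct.
So ψ(s) = ψ(t) only when s = t, and ψ is injective.
The image of ψ is {1, 2, 4, 6, 8, 9, 10}, which has 7 elements.

7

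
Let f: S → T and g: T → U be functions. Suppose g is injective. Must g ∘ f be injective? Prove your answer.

No. Take S = {0, 1}, T = U = {0, 1, 2, 3}, f(0) = f(1) = 0, and g = identity (injective).
Then (g ∘ f)(0) = (g ∘ f)(1) = 0 with 0 ≠ 1, so g ∘ f is not injective.

not injective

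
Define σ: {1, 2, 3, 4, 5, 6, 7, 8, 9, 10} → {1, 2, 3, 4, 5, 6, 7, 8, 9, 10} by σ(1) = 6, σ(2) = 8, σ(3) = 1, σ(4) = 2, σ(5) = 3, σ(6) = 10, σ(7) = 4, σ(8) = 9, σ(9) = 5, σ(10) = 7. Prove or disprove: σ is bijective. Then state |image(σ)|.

The values 6, 8, 1, 2, 3, 10, 4, 9, 5, 7 are a permutation of {1, 2, 3, 4, 5, 6, 7, 8, 9, 10}: each element appears exactly once.
So σ is injective and surjective, hence bijective.
The image of σ is {1, 2, 3, 4, 5, 6, 7, 8, 9, 10}, which has 10 elements.

10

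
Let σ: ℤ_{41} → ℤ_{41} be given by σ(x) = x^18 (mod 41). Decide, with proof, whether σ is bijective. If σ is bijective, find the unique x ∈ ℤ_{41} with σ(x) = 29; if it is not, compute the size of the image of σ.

21

σ(20): Repeated squaring mod 41: 20^1 ≡ 20, 20^2 ≡ 20² = 400 ≡ 31, 20^4 ≡ 31² = 961 ≡ 18, 20^8 ≡ 18² = 324 ≡ 37, 20^16 ≡ 37² = 1369 ≡ 16. Since 18 = 16 + 2, 20^18 ≡ 16·31: 16·31 = 496 ≡ 4. So 20^18 ≡ 4 (mod 41).
σ(21): Repeated squaring mod 41: 21^1 ≡ 21, 21^2 ≡ 21² = 441 ≡ 31, 21^4 ≡ 31² = 961 ≡ 18, 21^8 ≡ 18² = 324 ≡ 37, 21^16 ≡ 37² = 1369 ≡ 16. Since 18 = 16 + 2, 21^18 ≡ 16·31: 16·31 = 496 ≡ 4. So 21^18 ≡ 4 (mod 41).
So σ(20) = σ(21) = 4 while 20 ≠ 21, thus σ is not injective, hence not bijective.
Since σ is not bijective, we determine |image(σ)|. Computing x^18 mod 41 for each x (by repeated squaring, reducing mod 41 at every step), the values σ(0), σ(1), …, σ(40) are: 0, 1, 31, 9, 18, 23, 33, 5, 25, 40, 16, 21, 39, 8, 32, 2, 37, 20, 10, 36, 4, 4, 36, 10, 20, 37, 2, 32, 8, 39, 21, 16, 40, 25, 5, 33, 23, 18, 9, 31, 1.
The distinct values are {0, 1, 2, 4, 5, 8, 9, 10, 16, 18, 20, 21, 23, 25, 31, 32, 33, 36, 37, 39, 40}; there are 21 of them.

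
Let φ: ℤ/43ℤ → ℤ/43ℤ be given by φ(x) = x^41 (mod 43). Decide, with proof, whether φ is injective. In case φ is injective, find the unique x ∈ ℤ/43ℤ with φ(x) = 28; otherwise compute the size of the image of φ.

20

Since 43 is prime, the nonzero elements of ℤ/43ℤ form a cyclic group of order 42.
As gcd(41, 42) = 1, raising to the 41st power is a bijection on this group: if x_1^41 ≡ x_2^41 then (x_1x_2^{−1})^41 = 1, and the only element of order dividing gcd(41, 42) = 1 is 1, so x_1 = x_2.
With φ(0) = 0 this makes φ injective on all of ℤ/43ℤ, hence bijective (finite equal-size domain and codomain). In particular φ is injective.
Since φ is injective, we find the preimage of 28. The inverse of x ↦ x^41 on (ℤ/43ℤ)^× is x ↦ x^41, because 41·41 = 1681 = 40·42 + 1 ≡ 1 (mod 42) and x^{42} = 1 for x ≠ 0 (Fermat). So φ⁻¹(28) = 28^41 mod 43.
Repeated squaring mod 43: 28^1 ≡ 28, 28^2 ≡ 28² = 784 ≡ 10, 28^4 ≡ 10² = 100 ≡ 14, 28^8 ≡ 14² = 196 ≡ 24, 28^16 ≡ 24² = 576 ≡ 17, 28^32 ≡ 17² = 289 ≡ 31. Since 41 = 32 + 8 + 1, 28^41 ≡ 31·24·28: 31·24 = 744 ≡ 13, then 13·28 = 364 ≡ 20. So 28^41 ≡ 20 (mod 43).
Hence φ⁻¹(28) = 20.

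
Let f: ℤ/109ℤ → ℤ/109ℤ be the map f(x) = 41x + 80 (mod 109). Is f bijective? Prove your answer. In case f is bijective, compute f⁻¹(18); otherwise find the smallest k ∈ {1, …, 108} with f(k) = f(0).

49

If f(a) = f(b), then 41a ≡ 41b (mod 109). Because gcd(41, 109) = 1, we may cancel 41 to get a ≡ b (mod 109).
We now compute 41⁻¹ mod 109 explicitly. Euclid's algorithm: 109 = 2·41 + 27, 41 = 1·27 + 14, 27 = 1·14 + 13, 14 = 1·13 + 1; back-substituting gives 1 = 8·41 − 3·109, so 41⁻¹ ≡ 8 (mod 109).
Then y ↦ 8(y − 80) is a two-sided inverse to f, so every y ∈ ℤ/109ℤ has a preimage.
Thus f is bijective.
Since f is bijective, we compute f⁻¹(18): solve 41x + 80 ≡ 18 (mod 109), i.e. 41x ≡ 47 (mod 109).
Multiplying by 41⁻¹ = 8 gives x ≡ 8·47 = 376 = 3·109 + 49 ≡ 49 (mod 109).
Check: f(49) = 41·49 + 80 = 2089 = 19·109 + 18 ≡ 18 (mod 109).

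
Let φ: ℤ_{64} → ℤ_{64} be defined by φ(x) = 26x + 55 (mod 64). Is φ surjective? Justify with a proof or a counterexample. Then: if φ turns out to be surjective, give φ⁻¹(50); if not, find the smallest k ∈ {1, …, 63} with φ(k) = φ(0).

32

Since gcd(26, 64) = 2, we have 26x ≡ 0 (mod 2) for all x, so φ(x) ≡ 1 (mod 2).
But 0 ≢ 1 (mod 2), so 0 ∈ ℤ_{64} has no preimage. So φ is not surjective.
Since φ is not surjective, we find the least positive k with φ(k) = φ(0): this means 26k ≡ 0 (mod 64), i.e. 64 ∣ 26k. Since gcd(26, 64) = 2, dividing through by 2 this holds exactly when 32 ∣ 13k, and as gcd(13, 32) = 1, exactly when 32 ∣ k.
The smallest positive such k is 32.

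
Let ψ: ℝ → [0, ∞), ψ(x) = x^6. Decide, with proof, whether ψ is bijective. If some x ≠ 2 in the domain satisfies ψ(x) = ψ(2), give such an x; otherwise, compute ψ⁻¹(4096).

-2

ψ(2) = 64 = (−2)^6 = ψ(−2) (since 6 is even), with 2 ≠ −2. So ψ is not injective, hence not bijective.
For the follow-up, such an x exists: taking x = −2 ∈ ℝ gives ψ(−2) = 64 = ψ(2) with −2 ≠ 2.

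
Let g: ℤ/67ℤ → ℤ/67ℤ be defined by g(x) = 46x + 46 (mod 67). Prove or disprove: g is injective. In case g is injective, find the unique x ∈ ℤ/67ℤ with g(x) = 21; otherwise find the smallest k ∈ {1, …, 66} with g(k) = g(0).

Recall: g is injective if g(x_1) = g(x_2) implies x_1 = x_2.
If g(x_1) = g(x_2), then 46x_1 ≡ 46x_2 (mod 67). Because gcd(46, 67) = 1, we may cancel 46 to get x_1 ≡ x_2 (mod 67).
Hence g is injective.
We now compute 46⁻¹ mod 67 explicitly. Euclid's algorithm: 67 = 1·46 + 21, 46 = 2·21 + 4, 21 = 5·4 + 1; back-substituting gives 1 = 51·46 − 35·67, so 46⁻¹ ≡ 51 (mod 67).
Since g is injective, we compute g⁻¹(21): solve 46x + 46 ≡ 21 (mod 67), i.e. 46x ≡ 42 (mod 67).
Multiplying by 46⁻¹ = 51 gives x ≡ 51·42 = 2142 = 31·67 + 65 ≡ 65 (mod 67).
Check: g(65) = 46·65 + 46 = 3036 = 45·67 + 21 ≡ 21 (mod 67).

65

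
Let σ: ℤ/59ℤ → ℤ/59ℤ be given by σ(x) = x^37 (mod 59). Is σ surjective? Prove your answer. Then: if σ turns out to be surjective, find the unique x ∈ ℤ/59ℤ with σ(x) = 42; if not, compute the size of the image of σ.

32

Since 59 is prime, the nonzero elements of ℤ/59ℤ form a cyclic group of order 58.
As gcd(37, 58) = 1, raising to the 37th power is a bijection on this group: if x_1^37 ≡ x_2^37 then (x_1x_2^{−1})^37 = 1, and the only element of order dividing gcd(37, 58) = 1 is 1, so x_1 = x_2.
With σ(0) = 0 this makes σ injective on all of ℤ/59ℤ, hence bijective (finite equal-size domain and codomain). In particular σ is surjective.
Since σ is surjective, we find the preimage of 42. The inverse of x ↦ x^37 on (ℤ/59ℤ)^× is x ↦ x^11, because 37·11 = 407 = 7·58 + 1 ≡ 1 (mod 58) and x^{58} = 1 for x ≠ 0 (Fermat). So σ⁻¹(42) = 42^11 mod 59.
Repeated squaring mod 59: 42^1 ≡ 42, 42^2 ≡ 42² = 1764 ≡ 53, 42^4 ≡ 53² = 2809 ≡ 36, 42^8 ≡ 36² = 1296 ≡ 57. Since 11 = 8 + 2 + 1, 42^11 ≡ 57·53·42: 57·53 = 3021 ≡ 12, then 12·42 = 504 ≡ 32. So 42^11 ≡ 32 (mod 59).
Hence σ⁻¹(42) = 32.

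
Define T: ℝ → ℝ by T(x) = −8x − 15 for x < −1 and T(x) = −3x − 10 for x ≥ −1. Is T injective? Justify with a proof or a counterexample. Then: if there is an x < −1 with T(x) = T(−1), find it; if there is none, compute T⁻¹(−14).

Both pieces are strictly decreasing (slopes −8 and −3), so each is injective on its own interval.
The left piece maps (−∞, −1) onto (−7, ∞); the right piece maps [−1, ∞) onto (−∞, −7].
These images are disjoint, so no value is attained by both pieces. Therefore T is injective.
Because the two images are disjoint, no x < −1 has T(x) = T(−1), so we compute T⁻¹(−14): −14 lies in (−∞, −7], so solve −3x − 10 = −14: x = (−14 + 10)/(−3) = 4/3.

4/3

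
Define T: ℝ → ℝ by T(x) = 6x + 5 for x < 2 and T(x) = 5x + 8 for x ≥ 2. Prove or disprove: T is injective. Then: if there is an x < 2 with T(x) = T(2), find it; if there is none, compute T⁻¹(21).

Both pieces are strictly increasing (slopes 6 and 5), so each is injective on its own interval.
The left piece maps (−∞, 2) onto (−∞, 17); the right piece maps [2, ∞) onto [18, ∞).
These images are disjoint, so no value is attained by both pieces. Hence T is injective.
Because the two images are disjoint, no x < 2 has T(x) = T(2), so we compute T⁻¹(21): 21 lies in [18, ∞), so solve 5x + 8 = 21: x = (21 − 8)/5 = 13/5.

13/5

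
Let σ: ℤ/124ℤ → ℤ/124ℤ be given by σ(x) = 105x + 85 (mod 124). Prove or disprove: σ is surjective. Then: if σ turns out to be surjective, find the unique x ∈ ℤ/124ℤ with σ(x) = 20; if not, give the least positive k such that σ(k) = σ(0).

23

Recall: σ is surjective if every y in the codomain equals σ(x) for some x in the domain.
Since gcd(105, 124) = 1, 105 is invertible modulo 124. Euclid's algorithm: 124 = 1·105 + 19, 105 = 5·19 + 10, 19 = 1·10 + 9, 10 = 1·9 + 1; back-substituting gives 1 = 13·105 − 11·124, so 105⁻¹ ≡ 13 (mod 124).
Then y ↦ 13(y − 85) is a two-sided inverse to σ, so every y ∈ ℤ/124ℤ has a preimage.
So σ is surjective.
Since σ is surjective, we find σ⁻¹(20): we need 105x ≡ 20 − 85 ≡ 59 (mod 124). Using 105⁻¹ = 13: x ≡ 13·59 = 767 = 6·124 + 23, so x = 23.
Check: σ(23) = 105·23 + 85 = 2500 = 20·124 + 20 ≡ 20 (mod 124).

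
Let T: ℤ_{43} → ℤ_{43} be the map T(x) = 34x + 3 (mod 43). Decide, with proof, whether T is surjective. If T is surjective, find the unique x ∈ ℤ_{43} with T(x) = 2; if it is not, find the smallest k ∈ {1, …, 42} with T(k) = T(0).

Recall that surjectivity means every element of the codomain has a preimage under T.
Since gcd(34, 43) = 1, 34 is invertible modulo 43. Euclid's algorithm: 43 = 1·34 + 9, 34 = 3·9 + 7, 9 = 1·7 + 2, 7 = 3·2 + 1; back-substituting gives 1 = 19·34 − 15·43, so 34⁻¹ ≡ 19 (mod 43).
Then y ↦ 19(y − 3) is a two-sided inverse to T, so every y ∈ ℤ_{43} has a preimage.
So T is surjective.
Since T is surjective, we find T⁻¹(2): we need 34x ≡ 2 − 3 ≡ 42 (mod 43). Using 34⁻¹ = 19: x ≡ 19·42 = 798 = 18·43 + 24, so x = 24.
Check: T(24) = 34·24 + 3 = 819 = 19·43 + 2 ≡ 2 (mod 43).

24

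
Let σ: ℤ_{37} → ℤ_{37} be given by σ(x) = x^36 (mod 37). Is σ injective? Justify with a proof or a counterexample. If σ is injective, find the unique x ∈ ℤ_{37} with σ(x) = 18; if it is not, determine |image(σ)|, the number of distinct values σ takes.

2

σ(1) = 1^36 = 1.
σ(2): Repeated squaring mod 37: 2^1 ≡ 2, 2^2 ≡ 2² = 4, 2^4 ≡ 4² = 16, 2^8 ≡ 16² = 256 ≡ 34, 2^16 ≡ 34² = 1156 ≡ 9, 2^32 ≡ 9² = 81 ≡ 7. Since 36 = 32 + 4, 2^36 ≡ 7·16: 7·16 = 112 ≡ 1. So 2^36 ≡ 1 (mod 37).
So σ(1) = σ(2) = 1 while 1 ≠ 2, therefore σ is not injective.
Since σ is not injective, we determine |image(σ)|. Computing x^36 mod 37 for each x (by repeated squaring, reducing mod 37 at every step), the values σ(0), σ(1), …, σ(36) are: 0, 1, 1, 1, 1, 1, 1, 1, 1, 1, 1, 1, 1, 1, 1, 1, 1, 1, 1, 1, 1, 1, 1, 1, 1, 1, 1, 1, 1, 1, 1, 1, 1, 1, 1, 1, 1.
The distinct values are {0, 1}; there are 2 of them.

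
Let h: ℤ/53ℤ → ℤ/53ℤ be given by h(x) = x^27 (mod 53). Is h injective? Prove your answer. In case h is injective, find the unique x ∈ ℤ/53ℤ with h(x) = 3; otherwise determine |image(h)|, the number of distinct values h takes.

50

Since 53 is prime, the nonzero elements of ℤ/53ℤ form a cyclic group of order 52.
As gcd(27, 52) = 1, raising to the 27th power is a bijection on this group: if x_1^27 ≡ x_2^27 then (x_1x_2^{−1})^27 = 1, and the only element of order dividing gcd(27, 52) = 1 is 1, so x_1 = x_2.
With h(0) = 0 this makes h injective on all of ℤ/53ℤ, hence bijective (finite equal-size domain and codomain). In particular h is injective.
Since h is injective, we find the preimage of 3. The inverse of x ↦ x^27 on (ℤ/53ℤ)^× is x ↦ x^27, because 27·27 = 729 = 14·52 + 1 ≡ 1 (mod 52) and x^{52} = 1 for x ≠ 0 (Fermat). So h⁻¹(3) = 3^27 mod 53.
Repeated squaring mod 53: 3^1 ≡ 3, 3^2 ≡ 3² = 9, 3^4 ≡ 9² = 81 ≡ 28, 3^8 ≡ 28² = 784 ≡ 42, 3^16 ≡ 42² = 1764 ≡ 15. Since 27 = 16 + 8 + 2 + 1, 3^27 ≡ 15·42·9·3: 15·42 = 630 ≡ 47, then 47·9 = 423 ≡ 52, then 52·3 = 156 ≡ 50. So 3^27 ≡ 50 (mod 53).
Hence h⁻¹(3) = 50.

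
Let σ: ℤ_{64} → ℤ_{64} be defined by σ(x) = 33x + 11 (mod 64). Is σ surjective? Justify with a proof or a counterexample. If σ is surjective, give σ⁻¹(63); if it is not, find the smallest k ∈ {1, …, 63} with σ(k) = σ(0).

52

Since gcd(33, 64) = 1, 33 is invertible modulo 64. Euclid's algorithm: 64 = 1·33 + 31, 33 = 1·31 + 2, 31 = 15·2 + 1; back-substituting gives 1 = 33·33 − 17·64, so 33⁻¹ ≡ 33 (mod 64).
Then y ↦ 33(y − 11) is a two-sided inverse to σ, so every y ∈ ℤ_{64} has a preimage.
Hence σ is surjective.
Since σ is surjective, we find σ⁻¹(63): we need 33x ≡ 63 − 11 ≡ 52 (mod 64). Using 33⁻¹ = 33: x ≡ 33·52 = 1716 = 26·64 + 52, so x = 52.
Check: σ(52) = 33·52 + 11 = 1727 = 26·64 + 63 ≡ 63 (mod 64).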